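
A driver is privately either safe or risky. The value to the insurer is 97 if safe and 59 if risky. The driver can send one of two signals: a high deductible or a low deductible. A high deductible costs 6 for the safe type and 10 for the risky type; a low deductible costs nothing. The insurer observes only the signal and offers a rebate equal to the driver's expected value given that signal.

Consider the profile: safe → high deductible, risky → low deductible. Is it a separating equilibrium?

If types separate, high deductible earns payment 97 and low deductible earns 59.
Safe: high deductible gives 97 − 6 = 91; low deductible gives 59 − 0 = 59. No deviation. ✓
Risky: low deductible gives 59 − 0 = 59; high deductible gives 97 − 10 = 87. Would deviate. ✗

No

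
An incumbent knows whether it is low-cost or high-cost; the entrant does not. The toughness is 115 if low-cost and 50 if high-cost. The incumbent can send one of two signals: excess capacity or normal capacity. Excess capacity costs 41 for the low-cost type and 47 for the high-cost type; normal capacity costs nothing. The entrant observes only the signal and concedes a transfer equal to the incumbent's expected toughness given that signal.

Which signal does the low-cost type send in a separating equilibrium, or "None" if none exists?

None

Try low-cost → excess capacity, high-cost → normal capacity:
  Under separation the entrant infers type exactly: excess capacity → low-cost (pays 115), normal capacity → high-cost (pays 50).
  Low-cost: excess capacity gives 115 − 41 = 74; normal capacity gives 50 − 0 = 50. No deviation. ✓
  High-cost: normal capacity gives 50 − 0 = 50; excess capacity gives 115 − 47 = 68. Would deviate. ✗
Try low-cost → normal capacity, high-cost → excess capacity:
  Under separation the entrant infers type exactly: normal capacity → low-cost (pays 115), excess capacity → high-cost (pays 50).
  Low-cost: normal capacity gives 115 − 0 = 115; excess capacity gives 50 − 41 = 9. No deviation. ✓
  High-cost: excess capacity gives 50 − 47 = 3; normal capacity gives 115 − 0 = 115. Would deviate. ✗
Neither assignment is incentive-compatible.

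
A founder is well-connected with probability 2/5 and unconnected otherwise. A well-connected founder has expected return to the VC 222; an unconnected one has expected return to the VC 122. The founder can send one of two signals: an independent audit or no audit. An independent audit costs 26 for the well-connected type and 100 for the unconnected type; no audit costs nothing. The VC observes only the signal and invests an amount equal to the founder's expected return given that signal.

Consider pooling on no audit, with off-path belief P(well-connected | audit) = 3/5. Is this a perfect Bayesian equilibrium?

On the equilibrium path (no audit) the VC holds the prior 2/5 and pays 2/5·222 + 3/5·122 = 162. Off-path (audit) belief 3/5 gives 3/5·222 + 2/5·122 = 182.
Well-connected: no audit gives 162 − 0 = 162; audit gives 182 − 26 = 156. Stays. ✓
Unconnected: no audit gives 162 − 0 = 162; audit gives 182 − 100 = 82. Stays. ✓
Beliefs are Bayes-consistent on-path and both types best-respond.

Yes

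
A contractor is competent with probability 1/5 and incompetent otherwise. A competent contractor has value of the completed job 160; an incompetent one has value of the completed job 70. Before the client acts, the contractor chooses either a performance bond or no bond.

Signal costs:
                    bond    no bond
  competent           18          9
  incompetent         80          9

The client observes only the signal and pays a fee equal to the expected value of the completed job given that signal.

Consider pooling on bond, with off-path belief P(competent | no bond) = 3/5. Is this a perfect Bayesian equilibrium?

On the equilibrium path (bond) the client holds the prior 1/5 and pays 1/5·160 + 4/5·70 = 88. Off-path (no bond) belief 3/5 gives 3/5·160 + 2/5·70 = 124.
Competent: bond gives 88 − 18 = 70; no bond gives 124 − 9 = 115. Deviates. ✗
Incompetent: bond gives 88 − 80 = 8; no bond gives 124 − 9 = 115. Deviates. ✗

No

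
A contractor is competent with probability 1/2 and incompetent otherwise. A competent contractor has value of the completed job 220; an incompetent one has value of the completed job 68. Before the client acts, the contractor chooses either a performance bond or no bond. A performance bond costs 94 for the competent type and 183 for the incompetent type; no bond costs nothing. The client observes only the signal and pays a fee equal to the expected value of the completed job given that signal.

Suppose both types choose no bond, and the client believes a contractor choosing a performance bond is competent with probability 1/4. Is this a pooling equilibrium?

Yes

At the pooled signal (no bond) the client holds the prior 1/2 and pays 1/2·220 + 1/2·68 = 144. Off-path (bond) belief 1/4 gives 1/4·220 + 3/4·68 = 106.
Competent: no bond gives 144 − 0 = 144; bond gives 106 − 94 = 12. Stays. ✓
Incompetent: no bond gives 144 − 0 = 144; bond gives 106 − 183 = -77. Stays. ✓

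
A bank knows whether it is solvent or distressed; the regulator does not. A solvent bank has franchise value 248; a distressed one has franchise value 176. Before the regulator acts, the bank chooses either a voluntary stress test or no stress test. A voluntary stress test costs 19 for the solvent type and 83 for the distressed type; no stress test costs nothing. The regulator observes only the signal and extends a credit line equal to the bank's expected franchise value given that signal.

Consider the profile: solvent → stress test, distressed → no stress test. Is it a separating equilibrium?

Under separation the regulator infers type exactly: stress test → solvent (pays 248), no stress test → distressed (pays 176).
Solvent: stress test gives 248 − 19 = 229; no stress test gives 176 − 0 = 176. No deviation. ✓
Distressed: no stress test gives 176 − 0 = 176; stress test gives 248 − 83 = 165. No deviation. ✓
Both incentive constraints hold.

Yes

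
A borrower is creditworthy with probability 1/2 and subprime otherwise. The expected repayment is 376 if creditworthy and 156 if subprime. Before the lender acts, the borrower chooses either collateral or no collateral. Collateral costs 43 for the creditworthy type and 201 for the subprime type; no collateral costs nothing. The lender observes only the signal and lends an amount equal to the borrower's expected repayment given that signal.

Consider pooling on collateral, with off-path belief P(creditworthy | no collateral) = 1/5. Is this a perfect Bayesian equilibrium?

At the pooled signal (collateral) the lender holds the prior 1/2 and pays 1/2·376 + 1/2·156 = 266. Off-path (no collateral) belief 1/5 gives 1/5·376 + 4/5·156 = 200.
Creditworthy: collateral gives 266 − 43 = 223; no collateral gives 200 − 0 = 200. Stays. ✓
Subprime: collateral gives 266 − 201 = 65; no collateral gives 200 − 0 = 200. Deviates. ✗

No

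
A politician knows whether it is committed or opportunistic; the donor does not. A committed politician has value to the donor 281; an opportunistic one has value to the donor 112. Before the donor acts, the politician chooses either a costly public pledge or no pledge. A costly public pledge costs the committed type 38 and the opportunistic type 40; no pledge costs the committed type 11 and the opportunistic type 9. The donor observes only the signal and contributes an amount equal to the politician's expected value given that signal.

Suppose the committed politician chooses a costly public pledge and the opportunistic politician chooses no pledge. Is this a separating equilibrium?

No

If types separate, pledge earns payment 281 and no pledge earns 112.
Committed: pledge gives 281 − 38 = 243; no pledge gives 112 − 11 = 101. No deviation. ✓
Opportunistic: no pledge gives 112 − 9 = 103; pledge gives 281 − 40 = 241. Would deviate. ✗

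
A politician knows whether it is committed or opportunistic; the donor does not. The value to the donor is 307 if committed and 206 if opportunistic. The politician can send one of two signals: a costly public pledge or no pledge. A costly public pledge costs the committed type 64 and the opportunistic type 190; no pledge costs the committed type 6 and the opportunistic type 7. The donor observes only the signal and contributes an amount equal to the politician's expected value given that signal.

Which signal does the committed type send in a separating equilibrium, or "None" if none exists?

pledge

Try committed → pledge, opportunistic → no pledge:
  Under separation the donor infers type exactly: pledge → committed (pays 307), no pledge → opportunistic (pays 206).
  Committed: pledge gives 307 − 64 = 243; no pledge gives 206 − 6 = 200. No deviation. ✓
  Opportunistic: no pledge gives 206 − 7 = 199; pledge gives 307 − 190 = 117. No deviation. ✓
Both hold — the committed type sends pledge.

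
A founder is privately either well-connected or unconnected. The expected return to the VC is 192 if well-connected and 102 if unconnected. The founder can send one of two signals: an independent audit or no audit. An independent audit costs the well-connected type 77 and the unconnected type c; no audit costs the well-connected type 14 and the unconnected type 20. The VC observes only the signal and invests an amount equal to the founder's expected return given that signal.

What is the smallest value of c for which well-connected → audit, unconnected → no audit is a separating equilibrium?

110

Under separation: audit → well-connected (pays 192); no audit → unconnected (pays 102).
Well-connected: 192 − 77 = 115 ≥ 102 − 14 = 88. Holds regardless of c. ✓
Unconnected: 102 − 20 ≥ 192 − c, so c ≥ 192 − 82 = 110.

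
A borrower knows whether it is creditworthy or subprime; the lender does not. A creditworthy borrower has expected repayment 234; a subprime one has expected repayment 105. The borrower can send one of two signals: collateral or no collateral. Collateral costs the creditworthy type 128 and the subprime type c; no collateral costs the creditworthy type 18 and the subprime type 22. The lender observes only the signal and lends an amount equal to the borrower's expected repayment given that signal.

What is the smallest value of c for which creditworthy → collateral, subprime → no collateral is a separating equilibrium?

Under separation: collateral → creditworthy (pays 234); no collateral → subprime (pays 105).
Creditworthy: 234 − 128 = 106 ≥ 105 − 18 = 87. Holds regardless of c. ✓
Subprime: 105 − 22 ≥ 234 − c, so c ≥ 234 − 83 = 151.

151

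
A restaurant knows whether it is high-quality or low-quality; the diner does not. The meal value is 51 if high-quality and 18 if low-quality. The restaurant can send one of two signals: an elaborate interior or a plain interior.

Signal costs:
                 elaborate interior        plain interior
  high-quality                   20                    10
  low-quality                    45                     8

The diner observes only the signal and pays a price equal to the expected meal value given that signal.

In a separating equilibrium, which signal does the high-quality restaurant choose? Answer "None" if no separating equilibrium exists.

Try high-quality → elaborate interior, low-quality → plain interior:
  Under separation the diner infers type exactly: elaborate interior → high-quality (pays 51), plain interior → low-quality (pays 18).
  High-quality: elaborate interior gives 51 − 20 = 31; plain interior gives 18 − 10 = 8. No deviation. ✓
  Low-quality: plain interior gives 18 − 8 = 10; elaborate interior gives 51 − 45 = 6. No deviation. ✓
Both hold — the high-quality type sends elaborate interior.

elaborate interior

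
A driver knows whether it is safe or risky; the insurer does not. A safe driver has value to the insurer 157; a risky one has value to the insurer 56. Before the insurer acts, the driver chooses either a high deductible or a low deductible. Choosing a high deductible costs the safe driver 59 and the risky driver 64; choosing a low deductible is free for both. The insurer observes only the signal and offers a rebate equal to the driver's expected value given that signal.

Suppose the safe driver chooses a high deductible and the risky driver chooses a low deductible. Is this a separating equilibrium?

Under separation the insurer infers type exactly: high deductible → safe (pays 157), low deductible → risky (pays 56).
Safe: high deductible gives 157 − 59 = 98; low deductible gives 56 − 0 = 56. No deviation. ✓
Risky: low deductible gives 56 − 0 = 56; high deductible gives 157 − 64 = 93. Would deviate. ✗

No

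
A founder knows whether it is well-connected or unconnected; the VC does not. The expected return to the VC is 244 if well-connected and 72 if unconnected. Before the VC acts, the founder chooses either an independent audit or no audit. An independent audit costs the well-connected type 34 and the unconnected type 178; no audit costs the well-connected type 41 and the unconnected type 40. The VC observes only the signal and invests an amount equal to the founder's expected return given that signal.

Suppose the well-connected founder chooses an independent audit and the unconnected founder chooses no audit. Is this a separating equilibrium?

Under separation the VC infers type exactly: audit → well-connected (pays 244), no audit → unconnected (pays 72).
Well-connected: audit gives 244 − 34 = 210; no audit gives 72 − 41 = 31. No deviation. ✓
Unconnected: no audit gives 72 − 40 = 32; audit gives 244 − 178 = 66. Would deviate. ✗

No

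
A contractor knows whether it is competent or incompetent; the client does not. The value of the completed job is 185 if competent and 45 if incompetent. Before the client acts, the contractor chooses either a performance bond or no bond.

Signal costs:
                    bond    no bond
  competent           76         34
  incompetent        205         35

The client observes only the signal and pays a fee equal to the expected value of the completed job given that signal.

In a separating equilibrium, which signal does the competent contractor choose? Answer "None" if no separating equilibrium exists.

Try competent → bond, incompetent → no bond:
  If types separate, bond earns payment 185 and no bond earns 45.
  Competent: bond gives 185 − 76 = 109; no bond gives 45 − 34 = 11. No deviation. ✓
  Incompetent: no bond gives 45 − 35 = 10; bond gives 185 − 205 = -20. No deviation. ✓
Both hold — the competent type sends bond.

bond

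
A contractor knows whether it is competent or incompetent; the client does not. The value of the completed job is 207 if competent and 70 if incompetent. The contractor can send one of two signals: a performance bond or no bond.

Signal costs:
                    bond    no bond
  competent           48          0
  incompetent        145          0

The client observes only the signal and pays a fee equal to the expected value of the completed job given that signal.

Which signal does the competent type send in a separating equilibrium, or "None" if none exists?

bond

Try competent → bond, incompetent → no bond:
  If types separate, bond earns payment 207 and no bond earns 70.
  Competent: bond gives 207 − 48 = 159; no bond gives 70 − 0 = 70. No deviation. ✓
  Incompetent: no bond gives 70 − 0 = 70; bond gives 207 − 145 = 62. No deviation. ✓
Both hold — the competent type sends bond.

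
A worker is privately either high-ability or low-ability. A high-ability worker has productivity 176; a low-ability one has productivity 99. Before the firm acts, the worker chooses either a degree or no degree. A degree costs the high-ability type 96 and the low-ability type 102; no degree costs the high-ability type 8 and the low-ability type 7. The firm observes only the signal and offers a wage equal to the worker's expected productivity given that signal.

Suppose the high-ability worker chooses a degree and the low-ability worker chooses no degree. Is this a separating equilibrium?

Under separation the firm infers type exactly: degree → high-ability (pays 176), no degree → low-ability (pays 99).
High-ability: degree gives 176 − 96 = 80; no degree gives 99 − 8 = 91. Would deviate. ✗
Low-ability: no degree gives 99 − 7 = 92; degree gives 176 − 102 = 74. No deviation. ✓

No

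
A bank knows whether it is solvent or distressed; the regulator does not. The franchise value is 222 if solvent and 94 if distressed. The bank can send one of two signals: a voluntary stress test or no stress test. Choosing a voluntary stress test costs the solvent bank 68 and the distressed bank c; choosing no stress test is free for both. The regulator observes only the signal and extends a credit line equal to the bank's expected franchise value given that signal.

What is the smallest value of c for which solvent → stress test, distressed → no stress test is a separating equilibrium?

128

Under separation: stress test → solvent (pays 222); no stress test → distressed (pays 94).
Solvent: 222 − 68 = 154 ≥ 94 − 0 = 94. Holds regardless of c. ✓
Distressed: 94 − 0 ≥ 222 − c, so c ≥ 222 − 94 = 128.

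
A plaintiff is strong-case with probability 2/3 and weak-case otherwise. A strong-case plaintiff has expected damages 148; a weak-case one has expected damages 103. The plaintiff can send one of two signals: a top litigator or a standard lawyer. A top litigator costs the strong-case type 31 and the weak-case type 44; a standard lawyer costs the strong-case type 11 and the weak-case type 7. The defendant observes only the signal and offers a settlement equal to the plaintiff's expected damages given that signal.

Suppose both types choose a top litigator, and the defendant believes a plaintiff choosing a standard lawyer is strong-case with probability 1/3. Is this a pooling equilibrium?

At the pooled signal (top litigator) the defendant holds the prior 2/3 and pays 2/3·148 + 1/3·103 = 133. Off-path (standard lawyer) belief 1/3 gives 1/3·148 + 2/3·103 = 118.
Strong-case: top litigator gives 133 − 31 = 102; standard lawyer gives 118 − 11 = 107. Deviates. ✗
Weak-case: top litigator gives 133 − 44 = 89; standard lawyer gives 118 − 7 = 111. Deviates. ✗

No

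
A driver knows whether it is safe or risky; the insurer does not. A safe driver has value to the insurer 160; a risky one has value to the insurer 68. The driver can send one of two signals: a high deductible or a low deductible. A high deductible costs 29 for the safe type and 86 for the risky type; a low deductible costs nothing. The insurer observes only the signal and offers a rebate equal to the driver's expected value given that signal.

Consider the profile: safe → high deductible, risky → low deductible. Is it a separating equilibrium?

No

Under separation the insurer infers type exactly: high deductible → safe (pays 160), low deductible → risky (pays 68).
Safe: high deductible gives 160 − 29 = 131; low deductible gives 68 − 0 = 68. No deviation. ✓
Risky: low deductible gives 68 − 0 = 68; high deductible gives 160 − 86 = 74. Would deviate. ✗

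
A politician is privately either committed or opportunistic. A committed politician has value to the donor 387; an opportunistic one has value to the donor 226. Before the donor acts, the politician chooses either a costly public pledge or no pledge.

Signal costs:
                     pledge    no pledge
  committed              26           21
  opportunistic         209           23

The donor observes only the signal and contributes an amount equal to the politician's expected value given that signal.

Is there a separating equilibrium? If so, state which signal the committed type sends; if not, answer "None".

Try committed → pledge, opportunistic → no pledge:
  Under separation the donor infers type exactly: pledge → committed (pays 387), no pledge → opportunistic (pays 226).
  Committed: pledge gives 387 − 26 = 361; no pledge gives 226 − 21 = 205. No deviation. ✓
  Opportunistic: no pledge gives 226 − 23 = 203; pledge gives 387 − 209 = 178. No deviation. ✓
Both hold — the committed type sends pledge.

pledge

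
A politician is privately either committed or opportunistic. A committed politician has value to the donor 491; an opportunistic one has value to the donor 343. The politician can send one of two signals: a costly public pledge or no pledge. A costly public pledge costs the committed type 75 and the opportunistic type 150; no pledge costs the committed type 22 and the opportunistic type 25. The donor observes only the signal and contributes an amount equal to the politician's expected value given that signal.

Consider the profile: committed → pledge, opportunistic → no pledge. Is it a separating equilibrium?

If types separate, pledge earns payment 491 and no pledge earns 343.
Committed: pledge gives 491 − 75 = 416; no pledge gives 343 − 22 = 321. No deviation. ✓
Opportunistic: no pledge gives 343 − 25 = 318; pledge gives 491 − 150 = 341. Would deviate. ✗

No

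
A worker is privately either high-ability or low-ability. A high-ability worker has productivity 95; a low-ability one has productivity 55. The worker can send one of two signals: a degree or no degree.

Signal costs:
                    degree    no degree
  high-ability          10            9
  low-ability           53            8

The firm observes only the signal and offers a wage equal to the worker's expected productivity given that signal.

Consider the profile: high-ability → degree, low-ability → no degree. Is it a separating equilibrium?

Yes

Under separation the firm infers type exactly: degree → high-ability (pays 95), no degree → low-ability (pays 55).
High-ability: degree gives 95 − 10 = 85; no degree gives 55 − 9 = 46. No deviation. ✓
Low-ability: no degree gives 55 − 8 = 47; degree gives 95 − 53 = 42. No deviation. ✓
Neither type gains from mimicking the other.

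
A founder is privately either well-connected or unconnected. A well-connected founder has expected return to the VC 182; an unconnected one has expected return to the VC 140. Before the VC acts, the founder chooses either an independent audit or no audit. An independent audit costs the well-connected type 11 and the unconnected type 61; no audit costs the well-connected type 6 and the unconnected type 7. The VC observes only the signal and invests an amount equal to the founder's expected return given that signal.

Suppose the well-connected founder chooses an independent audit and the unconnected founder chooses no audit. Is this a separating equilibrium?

Yes

If types separate, audit earns payment 182 and no audit earns 140.
Well-connected: audit gives 182 − 11 = 171; no audit gives 140 − 6 = 134. No deviation. ✓
Unconnected: no audit gives 140 − 7 = 133; audit gives 182 − 61 = 121. No deviation. ✓
Neither type gains from mimicking the other.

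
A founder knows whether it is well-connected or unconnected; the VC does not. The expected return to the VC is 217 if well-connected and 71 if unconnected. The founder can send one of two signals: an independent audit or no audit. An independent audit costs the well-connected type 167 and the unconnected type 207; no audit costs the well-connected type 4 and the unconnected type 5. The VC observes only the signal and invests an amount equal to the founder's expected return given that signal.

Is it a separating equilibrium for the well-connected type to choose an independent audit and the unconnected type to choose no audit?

No

If types separate, audit earns payment 217 and no audit earns 71.
Well-connected: audit gives 217 − 167 = 50; no audit gives 71 − 4 = 67. Would deviate. ✗
Unconnected: no audit gives 71 − 5 = 66; audit gives 217 − 207 = 10. No deviation. ✓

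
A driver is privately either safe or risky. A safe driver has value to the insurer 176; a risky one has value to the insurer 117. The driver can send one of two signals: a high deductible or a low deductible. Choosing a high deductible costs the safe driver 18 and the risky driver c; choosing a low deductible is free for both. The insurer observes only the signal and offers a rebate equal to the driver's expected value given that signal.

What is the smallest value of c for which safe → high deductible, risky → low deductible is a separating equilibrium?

59

Under separation: high deductible → safe (pays 176); low deductible → risky (pays 117).
Safe: 176 − 18 = 158 ≥ 117 − 0 = 117. Holds regardless of c. ✓
Risky: 117 − 0 ≥ 176 − c, so c ≥ 176 − 117 = 59.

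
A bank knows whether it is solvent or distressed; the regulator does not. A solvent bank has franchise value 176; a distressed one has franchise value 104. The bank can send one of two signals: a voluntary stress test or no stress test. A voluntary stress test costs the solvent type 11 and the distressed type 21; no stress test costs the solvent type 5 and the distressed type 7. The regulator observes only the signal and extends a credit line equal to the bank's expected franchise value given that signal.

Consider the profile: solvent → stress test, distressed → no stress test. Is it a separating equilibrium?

No

Under separation the regulator infers type exactly: stress test → solvent (pays 176), no stress test → distressed (pays 104).
Solvent: stress test gives 176 − 11 = 165; no stress test gives 104 − 5 = 99. No deviation. ✓
Distressed: no stress test gives 104 − 7 = 97; stress test gives 176 − 21 = 155. Would deviate. ✗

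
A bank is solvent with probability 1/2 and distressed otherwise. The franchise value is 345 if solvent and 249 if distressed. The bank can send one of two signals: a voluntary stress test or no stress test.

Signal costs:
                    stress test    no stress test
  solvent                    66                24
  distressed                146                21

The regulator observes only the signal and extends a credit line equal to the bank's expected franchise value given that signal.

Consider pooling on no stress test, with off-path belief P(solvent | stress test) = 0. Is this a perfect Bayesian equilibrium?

On the equilibrium path (no stress test) the regulator holds the prior 1/2 and pays 1/2·345 + 1/2·249 = 297. Off-path (stress test) belief 0 gives 0·345 + 1·249 = 249.
Solvent: no stress test gives 297 − 24 = 273; stress test gives 249 − 66 = 183. Stays. ✓
Distressed: no stress test gives 297 − 21 = 276; stress test gives 249 − 146 = 103. Stays. ✓
Beliefs are Bayes-consistent on-path and both types best-respond.

Yes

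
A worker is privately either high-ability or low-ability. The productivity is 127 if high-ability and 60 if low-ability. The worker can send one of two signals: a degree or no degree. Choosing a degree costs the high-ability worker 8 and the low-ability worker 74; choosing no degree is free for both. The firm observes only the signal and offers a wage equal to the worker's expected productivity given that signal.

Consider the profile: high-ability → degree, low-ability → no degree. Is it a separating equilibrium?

Yes

Under separation the firm infers type exactly: degree → high-ability (pays 127), no degree → low-ability (pays 60).
High-ability: degree gives 127 − 8 = 119; no degree gives 60 − 0 = 60. No deviation. ✓
Low-ability: no degree gives 60 − 0 = 60; degree gives 127 − 74 = 53. No deviation. ✓
Neither type gains from mimicking the other.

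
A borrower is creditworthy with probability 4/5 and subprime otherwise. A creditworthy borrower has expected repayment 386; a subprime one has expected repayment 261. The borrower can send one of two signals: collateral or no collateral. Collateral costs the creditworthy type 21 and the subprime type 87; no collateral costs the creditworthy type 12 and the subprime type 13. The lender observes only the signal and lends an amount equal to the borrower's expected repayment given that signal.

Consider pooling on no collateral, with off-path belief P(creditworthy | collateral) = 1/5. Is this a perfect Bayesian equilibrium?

At the pooled signal (no collateral) the lender holds the prior 4/5 and pays 4/5·386 + 1/5·261 = 361. Off-path (collateral) belief 1/5 gives 1/5·386 + 4/5·261 = 286.
Creditworthy: no collateral gives 361 − 12 = 349; collateral gives 286 − 21 = 265. Stays. ✓
Subprime: no collateral gives 361 − 13 = 348; collateral gives 286 − 87 = 199. Stays. ✓

Yes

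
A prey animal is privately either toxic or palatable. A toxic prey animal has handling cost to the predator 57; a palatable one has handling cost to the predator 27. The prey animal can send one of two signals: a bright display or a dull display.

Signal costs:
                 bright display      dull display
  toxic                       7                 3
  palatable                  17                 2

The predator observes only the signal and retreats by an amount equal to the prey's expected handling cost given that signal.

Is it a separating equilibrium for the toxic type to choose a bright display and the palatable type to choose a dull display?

No

Under separation the predator infers type exactly: bright display → toxic (pays 57), dull display → palatable (pays 27).
Toxic: bright display gives 57 − 7 = 50; dull display gives 27 − 3 = 24. No deviation. ✓
Palatable: dull display gives 27 − 2 = 25; bright display gives 57 − 17 = 40. Would deviate. ✗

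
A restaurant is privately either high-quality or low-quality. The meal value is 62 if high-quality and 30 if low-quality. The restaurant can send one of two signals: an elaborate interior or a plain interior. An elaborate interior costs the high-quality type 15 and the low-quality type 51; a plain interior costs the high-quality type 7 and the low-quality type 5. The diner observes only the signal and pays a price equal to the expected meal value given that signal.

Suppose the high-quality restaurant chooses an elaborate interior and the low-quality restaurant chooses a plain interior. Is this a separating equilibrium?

If types separate, elaborate interior earns payment 62 and plain interior earns 30.
High-quality: elaborate interior gives 62 − 15 = 47; plain interior gives 30 − 7 = 23. No deviation. ✓
Low-quality: plain interior gives 30 − 5 = 25; elaborate interior gives 62 − 51 = 11. No deviation. ✓
Neither type gains from mimicking the other.

Yes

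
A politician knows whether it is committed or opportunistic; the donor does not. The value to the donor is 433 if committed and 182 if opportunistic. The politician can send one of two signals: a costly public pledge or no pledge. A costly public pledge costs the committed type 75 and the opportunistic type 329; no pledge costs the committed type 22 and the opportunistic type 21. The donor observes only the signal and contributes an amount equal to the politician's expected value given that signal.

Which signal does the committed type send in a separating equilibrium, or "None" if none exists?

Try committed → pledge, opportunistic → no pledge:
  Under separation the donor infers type exactly: pledge → committed (pays 433), no pledge → opportunistic (pays 182).
  Committed: pledge gives 433 − 75 = 358; no pledge gives 182 − 22 = 160. No deviation. ✓
  Opportunistic: no pledge gives 182 − 21 = 161; pledge gives 433 − 329 = 104. No deviation. ✓
Both hold — the committed type sends pledge.

pledge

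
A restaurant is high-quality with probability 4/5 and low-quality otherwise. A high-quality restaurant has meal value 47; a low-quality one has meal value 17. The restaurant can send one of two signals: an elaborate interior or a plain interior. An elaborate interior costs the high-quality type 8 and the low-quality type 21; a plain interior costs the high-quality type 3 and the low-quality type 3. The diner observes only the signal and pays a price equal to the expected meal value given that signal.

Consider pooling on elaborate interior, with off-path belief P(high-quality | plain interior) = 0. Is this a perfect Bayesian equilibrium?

Yes

On the equilibrium path (elaborate interior) the diner holds the prior 4/5 and pays 4/5·47 + 1/5·17 = 41. Off-path (plain interior) belief 0 gives 0·47 + 1·17 = 17.
High-quality: elaborate interior gives 41 − 8 = 33; plain interior gives 17 − 3 = 14. Stays. ✓
Low-quality: elaborate interior gives 41 − 21 = 20; plain interior gives 17 − 3 = 14. Stays. ✓
Beliefs are Bayes-consistent on-path and both types best-respond.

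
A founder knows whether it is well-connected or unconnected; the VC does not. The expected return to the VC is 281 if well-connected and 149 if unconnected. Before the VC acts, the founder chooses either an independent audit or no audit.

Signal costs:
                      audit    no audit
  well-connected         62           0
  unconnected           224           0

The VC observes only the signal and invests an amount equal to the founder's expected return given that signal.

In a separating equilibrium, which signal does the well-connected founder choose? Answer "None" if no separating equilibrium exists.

audit

Try well-connected → audit, unconnected → no audit:
  Under separation the VC infers type exactly: audit → well-connected (pays 281), no audit → unconnected (pays 149).
  Well-connected: audit gives 281 − 62 = 219; no audit gives 149 − 0 = 149. No deviation. ✓
  Unconnected: no audit gives 149 − 0 = 149; audit gives 281 − 224 = 57. No deviation. ✓
Both hold — the well-connected type sends audit.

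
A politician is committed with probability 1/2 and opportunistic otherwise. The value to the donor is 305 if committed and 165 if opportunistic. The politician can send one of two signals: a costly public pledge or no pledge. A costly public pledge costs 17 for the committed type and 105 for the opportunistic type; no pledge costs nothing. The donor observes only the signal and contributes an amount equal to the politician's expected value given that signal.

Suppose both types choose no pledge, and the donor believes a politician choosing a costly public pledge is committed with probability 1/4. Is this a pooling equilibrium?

Yes

At the pooled signal (no pledge) the donor holds the prior 1/2 and pays 1/2·305 + 1/2·165 = 235. Off-path (pledge) belief 1/4 gives 1/4·305 + 3/4·165 = 200.
Committed: no pledge gives 235 − 0 = 235; pledge gives 200 − 17 = 183. Stays. ✓
Opportunistic: no pledge gives 235 − 0 = 235; pledge gives 200 − 105 = 95. Stays. ✓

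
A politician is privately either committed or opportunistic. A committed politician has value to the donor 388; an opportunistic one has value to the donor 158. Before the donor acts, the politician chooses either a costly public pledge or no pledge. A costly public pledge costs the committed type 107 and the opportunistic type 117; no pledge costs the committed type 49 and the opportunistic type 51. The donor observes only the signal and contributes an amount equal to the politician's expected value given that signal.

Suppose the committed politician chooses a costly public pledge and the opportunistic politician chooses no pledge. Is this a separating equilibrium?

No

If types separate, pledge earns payment 388 and no pledge earns 158.
Committed: pledge gives 388 − 107 = 281; no pledge gives 158 − 49 = 109. No deviation. ✓
Opportunistic: no pledge gives 158 − 51 = 107; pledge gives 388 − 117 = 271. Would deviate. ✗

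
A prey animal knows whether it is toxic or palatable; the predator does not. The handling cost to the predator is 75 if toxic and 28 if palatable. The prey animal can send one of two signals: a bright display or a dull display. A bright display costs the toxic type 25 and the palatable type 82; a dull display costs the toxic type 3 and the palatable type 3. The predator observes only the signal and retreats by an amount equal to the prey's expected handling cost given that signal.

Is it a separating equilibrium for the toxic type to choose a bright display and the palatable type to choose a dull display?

Under separation the predator infers type exactly: bright display → toxic (pays 75), dull display → palatable (pays 28).
Toxic: bright display gives 75 − 25 = 50; dull display gives 28 − 3 = 25. No deviation. ✓
Palatable: dull display gives 28 − 3 = 25; bright display gives 75 − 82 = -7. No deviation. ✓
Both incentive constraints hold.

Yes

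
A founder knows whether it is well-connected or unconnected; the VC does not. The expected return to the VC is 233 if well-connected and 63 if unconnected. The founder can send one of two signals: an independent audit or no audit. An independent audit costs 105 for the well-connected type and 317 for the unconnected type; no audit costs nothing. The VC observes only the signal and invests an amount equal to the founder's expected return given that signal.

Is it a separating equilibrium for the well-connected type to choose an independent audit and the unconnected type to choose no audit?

If types separate, audit earns payment 233 and no audit earns 63.
Well-connected: audit gives 233 − 105 = 128; no audit gives 63 − 0 = 63. No deviation. ✓
Unconnected: no audit gives 63 − 0 = 63; audit gives 233 − 317 = -84. No deviation. ✓
Both incentive constraints hold.

Yes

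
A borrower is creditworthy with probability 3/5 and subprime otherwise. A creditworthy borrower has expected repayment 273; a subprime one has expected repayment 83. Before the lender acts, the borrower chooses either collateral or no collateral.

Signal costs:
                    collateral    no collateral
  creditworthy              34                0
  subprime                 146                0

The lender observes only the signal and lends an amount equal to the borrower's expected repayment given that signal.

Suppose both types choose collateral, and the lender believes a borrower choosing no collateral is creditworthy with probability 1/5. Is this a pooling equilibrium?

At the pooled signal (collateral) the lender holds the prior 3/5 and pays 3/5·273 + 2/5·83 = 197. Off-path (no collateral) belief 1/5 gives 1/5·273 + 4/5·83 = 121.
Creditworthy: collateral gives 197 − 34 = 163; no collateral gives 121 − 0 = 121. Stays. ✓
Subprime: collateral gives 197 − 146 = 51; no collateral gives 121 − 0 = 121. Deviates. ✗

No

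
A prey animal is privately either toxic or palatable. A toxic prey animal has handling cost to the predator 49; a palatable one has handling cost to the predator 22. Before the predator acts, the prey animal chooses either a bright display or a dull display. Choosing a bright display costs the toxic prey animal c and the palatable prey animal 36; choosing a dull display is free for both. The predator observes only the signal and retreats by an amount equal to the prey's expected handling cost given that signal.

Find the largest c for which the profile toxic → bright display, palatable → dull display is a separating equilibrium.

Under separation: bright display → toxic (pays 49); dull display → palatable (pays 22).
Palatable: 22 − 0 = 22 ≥ 49 − 36 = 13. Holds regardless of c. ✓
Toxic: 49 − c ≥ 22 − 0, so c ≤ 49 − 22 = 27.

27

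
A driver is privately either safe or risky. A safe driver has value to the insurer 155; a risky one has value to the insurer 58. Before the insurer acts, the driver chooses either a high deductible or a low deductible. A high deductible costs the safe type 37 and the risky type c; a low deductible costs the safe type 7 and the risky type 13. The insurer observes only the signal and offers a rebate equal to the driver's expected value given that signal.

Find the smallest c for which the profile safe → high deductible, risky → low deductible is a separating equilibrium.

Under separation: high deductible → safe (pays 155); low deductible → risky (pays 58).
Safe: 155 − 37 = 118 ≥ 58 − 7 = 51. Holds regardless of c. ✓
Risky: 58 − 13 ≥ 155 − c, so c ≥ 155 − 45 = 110.

110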